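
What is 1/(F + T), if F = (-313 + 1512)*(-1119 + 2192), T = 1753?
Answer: 1/1288280 ≈ 7.7623e-7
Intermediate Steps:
F = 1286527 (F = 1199*1073 = 1286527)
1/(F + T) = 1/(1286527 + 1753) = 1/1288280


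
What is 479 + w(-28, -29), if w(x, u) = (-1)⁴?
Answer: 480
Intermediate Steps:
w(x, u) = 1
479 + w(-28, -29) = 479 + 1 = 480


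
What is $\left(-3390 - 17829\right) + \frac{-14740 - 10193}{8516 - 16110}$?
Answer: $- \frac{161112153}{7594} \approx -21216.0$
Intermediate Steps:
$\left(-3390 - 17829\right) + \frac{-14740 - 10193}{8516 - 16110} = -21219 - \frac{24933}{-7594} = -21219 - - \frac{24933}{7594} = -21219 + \frac{24933}{7594} = - \frac{161112153}{7594}$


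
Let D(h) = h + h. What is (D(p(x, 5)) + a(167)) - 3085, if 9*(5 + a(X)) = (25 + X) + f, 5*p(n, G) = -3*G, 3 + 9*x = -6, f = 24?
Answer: -3072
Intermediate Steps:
x = -1 (x = -⅓ + (⅑)*(-6) = -⅓ - ⅔ = -1)
p(n, G) = -3*G/5 (p(n, G) = (-3*G)/5 = -3*G/5)
a(X) = 4/9 + X/9 (a(X) = -5 + ((25 + X) + 24)/9 = -5 + (49 + X)/9 = -5 + (49/9 + X/9) = 4/9 + X/9)
D(h) = 2*h
(D(p(x, 5)) + a(167)) - 3085 = (2*(-⅗*5) + (4/9 + (⅑)*167)) - 3085 = (2*(-3) + (4/9 + 167/9)) - 3085 = (-6 + 19) - 3085 = 13 - 3085 = -3072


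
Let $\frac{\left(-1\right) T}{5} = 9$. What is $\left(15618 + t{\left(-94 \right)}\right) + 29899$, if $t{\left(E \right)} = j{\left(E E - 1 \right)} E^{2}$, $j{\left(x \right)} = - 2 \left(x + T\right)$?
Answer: $-155291363$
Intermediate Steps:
$T = -45$ ($T = \left(-5\right) 9 = -45$)
$j{\left(x \right)} = 90 - 2 x$ ($j{\left(x \right)} = - 2 \left(x - 45\right) = - 2 \left(-45 + x\right) = 90 - 2 x$)
$t{\left(E \right)} = E^{2} \left(92 - 2 E^{2}\right)$ ($t{\left(E \right)} = \left(90 - 2 \left(E E - 1\right)\right) E^{2} = \left(90 - 2 \left(E^{2} - 1\right)\right) E^{2} = \left(90 - 2 \left(-1 + E^{2}\right)\right) E^{2} = \left(90 - \left(-2 + 2 E^{2}\right)\right) E^{2} = \left(92 - 2 E^{2}\right) E^{2} = E^{2} \left(92 - 2 E^{2}\right)$)
$\left(15618 + t{\left(-94 \right)}\right) + 29899 = \left(15618 + 2 \left(-94\right)^{2} \left(46 - \left(-94\right)^{2}\right)\right) + 29899 = \left(15618 + 2 \cdot 8836 \left(46 - 8836\right)\right) + 29899 = \left(15618 + 2 \cdot 8836 \left(-8790\right)\right) + 29899 = \left(15618 - 155336880\right) + 29899 = -155321262 + 29899 = -155291363$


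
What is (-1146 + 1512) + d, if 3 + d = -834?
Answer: -471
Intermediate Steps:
d = -837 (d = -3 - 834 = -837)
(-1146 + 1512) + d = (-1146 + 1512) - 837 = 366 - 837 = -471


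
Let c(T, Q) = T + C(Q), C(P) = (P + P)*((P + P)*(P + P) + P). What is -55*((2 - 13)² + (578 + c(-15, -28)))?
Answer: 9535020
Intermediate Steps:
C(P) = 2*P*(P + 4*P²) (C(P) = (2*P)*((2*P)*(2*P) + P) = (2*P)*(4*P² + P) = (2*P)*(P + 4*P²) = 2*P*(P + 4*P²))
c(T, Q) = T + Q²*(2 + 8*Q)
-55*((2 - 13)² + (578 + c(-15, -28))) = -55*((2 - 13)² + (578 + (-15 + (-28)²*(2 + 8*(-28))))) = -55*((-11)² + (578 + (-15 + 784*(2 - 224)))) = -55*(121 + (578 + (-15 + 784*(-222)))) = -55*(121 + (578 + (-15 - 174048))) = -55*(121 + (578 - 174063)) = -55*(121 - 173485) = -55*(-173364) = 9535020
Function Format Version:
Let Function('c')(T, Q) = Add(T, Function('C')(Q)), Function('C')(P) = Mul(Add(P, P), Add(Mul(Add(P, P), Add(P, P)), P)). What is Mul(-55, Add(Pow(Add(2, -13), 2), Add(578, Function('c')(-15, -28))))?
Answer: 9535020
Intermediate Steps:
Function('C')(P) = Mul(2, P, Add(P, Mul(4, Pow(P, 2)))) (Function('C')(P) = Mul(Mul(2, P), Add(Mul(Mul(2, P), Mul(2, P)), P)) = Mul(Mul(2, P), Add(Mul(4, Pow(P, 2)), P)) = Mul(Mul(2, P), Add(P, Mul(4, Pow(P, 2)))) = Mul(2, P, Add(P, Mul(4, Pow(P, 2)))))
Function('c')(T, Q) = Add(T, Mul(Pow(Q, 2), Add(2, Mul(8, Q))))
Mul(-55, Add(Pow(Add(2, -13), 2), Add(578, Function('c')(-15, -28)))) = Mul(-55, Add(Pow(Add(2, -13), 2), Add(578, Add(-15, Mul(Pow(-28, 2), Add(2, Mul(8, -28))))))) = Mul(-55, Add(Pow(-11, 2), Add(578, Add(-15, Mul(784, Add(2, -224)))))) = Mul(-55, Add(121, Add(578, Add(-15, Mul(784, -222))))) = Mul(-55, Add(121, Add(578, Add(-15, -174048)))) = Mul(-55, Add(121, Add(578, -174063))) = Mul(-55, Add(121, -173485)) = Mul(-55, -173364) = 9535020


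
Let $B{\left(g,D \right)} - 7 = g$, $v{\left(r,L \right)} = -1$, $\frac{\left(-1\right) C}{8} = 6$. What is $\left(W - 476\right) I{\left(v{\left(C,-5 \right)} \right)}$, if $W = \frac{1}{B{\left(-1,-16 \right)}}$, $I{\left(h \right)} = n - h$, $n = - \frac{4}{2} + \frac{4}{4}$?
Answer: $0$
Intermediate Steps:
$n = -1$ ($n = \left(-4\right) \frac{1}{2} + 4 \cdot \frac{1}{4} = -2 + 1 = -1$)
$C = -48$ ($C = \left(-8\right) 6 = -48$)
$B{\left(g,D \right)} = 7 + g$
$I{\left(h \right)} = -1 - h$
$W = \frac{1}{6}$ ($W = \frac{1}{7 - 1} = \frac{1}{6} \approx 0.16667$)
$\left(W - 476\right) I{\left(v{\left(C,-5 \right)} \right)} = \left(\frac{1}{6} - 476\right) \left(-1 - -1\right) = - \frac{2855 \left(-1 + 1\right)}{6} = \left(- \frac{2855}{6}\right) 0 = 0$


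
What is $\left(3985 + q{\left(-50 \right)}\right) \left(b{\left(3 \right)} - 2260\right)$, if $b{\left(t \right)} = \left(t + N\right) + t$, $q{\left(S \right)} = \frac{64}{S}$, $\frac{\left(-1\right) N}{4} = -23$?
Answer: $- \frac{215320066}{25} \approx -8.6128 \cdot 10^{6}$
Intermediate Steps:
$N = 92$ ($N = \left(-4\right) \left(-23\right) = 92$)
$b{\left(t \right)} = 92 + 2 t$ ($b{\left(t \right)} = \left(t + 92\right) + t = \left(92 + t\right) + t = 92 + 2 t$)
$\left(3985 + q{\left(-50 \right)}\right) \left(b{\left(3 \right)} - 2260\right) = \left(3985 + \frac{64}{-50}\right) \left(\left(92 + 2 \cdot 3\right) - 2260\right) = \left(3985 + 64 \left(- \frac{1}{50}\right)\right) \left(\left(92 + 6\right) - 2260\right) = \left(3985 - \frac{32}{25}\right) \left(98 - 2260\right) = \frac{99593}{25} \left(-2162\right) = - \frac{215320066}{25}$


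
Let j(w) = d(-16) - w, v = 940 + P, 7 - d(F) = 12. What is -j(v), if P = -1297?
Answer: -352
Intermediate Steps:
d(F) = -5 (d(F) = 7 - 1*12 = 7 - 12 = -5)
v = -357 (v = 940 - 1297 = -357)
j(w) = -5 - w
-j(v) = -(-5 - 1*(-357)) = -(-5 + 357) = -1*352 = -352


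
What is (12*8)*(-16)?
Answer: -1536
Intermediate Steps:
(12*8)*(-16) = 96*(-16) = -1536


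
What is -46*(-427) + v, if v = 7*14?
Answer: 19740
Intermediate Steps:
v = 98
-46*(-427) + v = -46*(-427) + 98 = 19642 + 98 = 19740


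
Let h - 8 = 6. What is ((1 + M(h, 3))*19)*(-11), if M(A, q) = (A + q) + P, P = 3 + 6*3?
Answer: -8151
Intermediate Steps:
h = 14 (h = 8 + 6 = 14)
P = 21 (P = 3 + 18 = 21)
M(A, q) = 21 + A + q (M(A, q) = (A + q) + 21 = 21 + A + q)
((1 + M(h, 3))*19)*(-11) = ((1 + (21 + 14 + 3))*19)*(-11) = ((1 + 38)*19)*(-11) = (39*19)*(-11) = 741*(-11) = -8151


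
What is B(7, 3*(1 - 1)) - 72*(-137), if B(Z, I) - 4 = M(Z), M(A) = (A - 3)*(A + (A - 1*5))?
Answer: 9904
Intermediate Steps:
M(A) = (-5 + 2*A)*(-3 + A) (M(A) = (-3 + A)*(A + (A - 5)) = (-3 + A)*(A + (-5 + A)) = (-3 + A)*(-5 + 2*A) = (-5 + 2*A)*(-3 + A))
B(Z, I) = 19 - 11*Z + 2*Z² (B(Z, I) = 4 + (15 - 11*Z + 2*Z²) = 19 - 11*Z + 2*Z²)
B(7, 3*(1 - 1)) - 72*(-137) = (19 - 11*7 + 2*7²) - 72*(-137) = (19 - 77 + 2*49) + 9864 = (19 - 77 + 98) + 9864 = 40 + 9864 = 9904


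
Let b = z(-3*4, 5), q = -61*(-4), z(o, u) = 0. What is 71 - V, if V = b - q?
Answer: 315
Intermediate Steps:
q = 244
b = 0
V = -244 (V = 0 - 1*244 = 0 - 244 = -244)
71 - V = 71 - 1*(-244) = 71 + 244 = 315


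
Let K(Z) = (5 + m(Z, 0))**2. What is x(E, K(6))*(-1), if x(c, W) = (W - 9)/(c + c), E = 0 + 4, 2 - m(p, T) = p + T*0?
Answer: 1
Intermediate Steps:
m(p, T) = 2 - p (m(p, T) = 2 - (p + T*0) = 2 - (p + 0) = 2 - p)
E = 4
K(Z) = (7 - Z)**2 (K(Z) = (5 + (2 - Z))**2 = (7 - Z)**2)
x(c, W) = (-9 + W)/(2*c) (x(c, W) = (-9 + W)/((2*c)) = (-9 + W)*(1/(2*c)) = (-9 + W)/(2*c))
x(E, K(6))*(-1) = ((1/2)*(-9 + (-7 + 6)**2)/4)*(-1) = ((1/2)*(1/4)*(-9 + (-1)**2))*(-1) = ((1/2)*(1/4)*(-9 + 1))*(-1) = ((1/2)*(1/4)*(-8))*(-1) = -1*(-1) = 1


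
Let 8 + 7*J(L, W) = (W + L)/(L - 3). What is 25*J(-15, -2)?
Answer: -3175/126 ≈ -25.198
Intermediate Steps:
J(L, W) = -8/7 + (L + W)/(7*(-3 + L)) (J(L, W) = -8/7 + ((W + L)/(L - 3))/7 = -8/7 + ((L + W)/(-3 + L))/7 = -8/7 + (L + W)/(7*(-3 + L)))
25*J(-15, -2) = 25*((24 - 2 - 7*(-15))/(7*(-3 - 15))) = 25*((⅐)*(24 - 2 + 105)/(-18)) = 25*((⅐)*(-1/18)*127) = 25*(-127/126) = -3175/126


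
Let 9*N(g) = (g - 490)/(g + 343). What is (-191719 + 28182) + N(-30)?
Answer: -460684249/2817 ≈ -1.6354e+5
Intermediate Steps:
N(g) = (-490 + g)/(9*(343 + g)) (N(g) = ((g - 490)/(g + 343))/9 = ((-490 + g)/(343 + g))/9 = (-490 + g)/(9*(343 + g)))
(-191719 + 28182) + N(-30) = (-191719 + 28182) + (-490 - 30)/(9*(343 - 30)) = -163537 + (⅑)*(-520)/313 = -163537 + (⅑)*(1/313)*(-520) = -163537 - 520/2817 = -460684249/2817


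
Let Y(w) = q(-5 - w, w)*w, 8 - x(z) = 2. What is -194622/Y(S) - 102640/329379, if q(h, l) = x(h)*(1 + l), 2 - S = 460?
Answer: -32167234463/68941000974 ≈ -0.46659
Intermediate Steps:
S = -458 (S = 2 - 1*460 = 2 - 460 = -458)
x(z) = 6 (x(z) = 8 - 1*2 = 8 - 2 = 6)
q(h, l) = 6 + 6*l (q(h, l) = 6*(1 + l) = 6 + 6*l)
Y(w) = w*(6 + 6*w) (Y(w) = (6 + 6*w)*w = w*(6 + 6*w))
-194622/Y(S) - 102640/329379 = -194622*(-1/(2748*(1 - 458))) - 102640/329379 = -194622/(6*(-458)*(-457)) - 102640*1/329379 = -194622/1255836 - 102640/329379 = -194622*1/1255836 - 102640/329379 = -32437/209306 - 102640/329379 = -32167234463/68941000974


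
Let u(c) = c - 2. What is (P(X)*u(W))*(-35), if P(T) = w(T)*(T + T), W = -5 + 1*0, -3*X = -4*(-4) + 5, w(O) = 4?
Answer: -13720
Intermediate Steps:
X = -7 (X = -(-4*(-4) + 5)/3 = -(16 + 5)/3 = -⅓*21 = -7)
W = -5 (W = -5 + 0 = -5)
u(c) = -2 + c
P(T) = 8*T (P(T) = 4*(T + T) = 4*(2*T) = 8*T)
(P(X)*u(W))*(-35) = ((8*(-7))*(-2 - 5))*(-35) = -56*(-7)*(-35) = 392*(-35) = -13720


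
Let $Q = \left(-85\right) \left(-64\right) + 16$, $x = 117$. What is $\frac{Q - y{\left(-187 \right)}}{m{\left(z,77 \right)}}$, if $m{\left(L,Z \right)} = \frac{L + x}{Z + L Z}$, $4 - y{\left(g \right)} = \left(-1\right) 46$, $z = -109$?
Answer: $-5619537$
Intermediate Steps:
$y{\left(g \right)} = 50$ ($y{\left(g \right)} = 4 - \left(-1\right) 46 = 4 - -46 = 4 + 46 = 50$)
$Q = 5456$ ($Q = 5440 + 16 = 5456$)
$m{\left(L,Z \right)} = \frac{117 + L}{Z + L Z}$ ($m{\left(L,Z \right)} = \frac{L + 117}{Z + L Z} = \frac{117 + L}{Z + L Z}$)
$\frac{Q - y{\left(-187 \right)}}{m{\left(z,77 \right)}} = \frac{5456 - 50}{\frac{1}{77} \frac{1}{1 - 109} \left(117 - 109\right)} = \frac{5456 - 50}{\frac{1}{77} \frac{1}{-108} \cdot 8} = \frac{5406}{\frac{1}{77} \left(- \frac{1}{108}\right) 8} = \frac{5406}{- \frac{2}{2079}} = 5406 \left(- \frac{2079}{2}\right) = -5619537$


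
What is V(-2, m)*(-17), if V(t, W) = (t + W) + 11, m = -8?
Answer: -17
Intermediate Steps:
V(t, W) = 11 + W + t (V(t, W) = (W + t) + 11 = 11 + W + t)
V(-2, m)*(-17) = (11 - 8 - 2)*(-17) = 1*(-17) = -17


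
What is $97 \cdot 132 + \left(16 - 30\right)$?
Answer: $12790$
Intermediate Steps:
$97 \cdot 132 + \left(16 - 30\right) = 12804 + \left(16 - 30\right) = 12804 - 14 = 12790$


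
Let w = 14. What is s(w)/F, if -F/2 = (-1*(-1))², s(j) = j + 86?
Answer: -50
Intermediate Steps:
s(j) = 86 + j
F = -2 (F = -2*(-1*(-1))² = -2*1² = -2*1 = -2)
s(w)/F = (86 + 14)/(-2) = 100*(-½) = -50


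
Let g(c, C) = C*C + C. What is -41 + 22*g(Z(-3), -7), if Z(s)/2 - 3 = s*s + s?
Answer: 883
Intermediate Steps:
Z(s) = 6 + 2*s + 2*s**2 (Z(s) = 6 + 2*(s*s + s) = 6 + 2*(s**2 + s) = 6 + 2*(s + s**2) = 6 + (2*s + 2*s**2) = 6 + 2*s + 2*s**2)
g(c, C) = C + C**2 (g(c, C) = C**2 + C = C + C**2)
-41 + 22*g(Z(-3), -7) = -41 + 22*(-7*(1 - 7)) = -41 + 22*(-7*(-6)) = -41 + 22*42 = -41 + 924 = 883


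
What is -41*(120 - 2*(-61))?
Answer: -9922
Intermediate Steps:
-41*(120 - 2*(-61)) = -41*(120 + 122) = -41*242 = -9922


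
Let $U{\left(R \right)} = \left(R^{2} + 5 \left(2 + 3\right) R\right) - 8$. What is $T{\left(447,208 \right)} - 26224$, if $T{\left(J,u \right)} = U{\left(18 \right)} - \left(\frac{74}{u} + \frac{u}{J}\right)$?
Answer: $- \frac{1183529675}{46488} \approx -25459.0$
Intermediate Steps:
$U{\left(R \right)} = -8 + R^{2} + 25 R$ ($U{\left(R \right)} = \left(R^{2} + 5 \cdot 5 R\right) - 8 = \left(R^{2} + 25 R\right) - 8 = -8 + R^{2} + 25 R$)
$T{\left(J,u \right)} = 766 - \frac{74}{u} - \frac{u}{J}$ ($T{\left(J,u \right)} = \left(-8 + 18^{2} + 25 \cdot 18\right) - \left(\frac{74}{u} + \frac{u}{J}\right) = \left(-8 + 324 + 450\right) - \left(\frac{74}{u} + \frac{u}{J}\right) = 766 - \left(\frac{74}{u} + \frac{u}{J}\right) = 766 - \frac{74}{u} - \frac{u}{J}$)
$T{\left(447,208 \right)} - 26224 = \left(766 - \frac{74}{208} - \frac{208}{447}\right) - 26224 = \left(766 - \frac{37}{104} - 208 \cdot \frac{1}{447}\right) - 26224 = \left(766 - \frac{37}{104} - \frac{208}{447}\right) - 26224 = \frac{35571637}{46488} - 26224 = - \frac{1183529675}{46488}$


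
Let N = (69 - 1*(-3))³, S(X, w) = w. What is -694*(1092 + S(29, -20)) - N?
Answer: -1117216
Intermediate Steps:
N = 373248 (N = (69 + 3)³ = 72³ = 373248)
-694*(1092 + S(29, -20)) - N = -694*(1092 - 20) - 1*373248 = -694*1072 - 373248 = -743968 - 373248 = -1117216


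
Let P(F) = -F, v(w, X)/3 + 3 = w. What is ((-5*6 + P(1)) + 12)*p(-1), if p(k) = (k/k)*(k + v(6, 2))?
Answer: -152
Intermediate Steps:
v(w, X) = -9 + 3*w
p(k) = 9 + k (p(k) = (k/k)*(k + (-9 + 3*6)) = 1*(k + (-9 + 18)) = 1*(k + 9) = 1*(9 + k) = 9 + k)
((-5*6 + P(1)) + 12)*p(-1) = ((-5*6 - 1*1) + 12)*(9 - 1) = ((-30 - 1) + 12)*8 = (-31 + 12)*8 = -19*8 = -152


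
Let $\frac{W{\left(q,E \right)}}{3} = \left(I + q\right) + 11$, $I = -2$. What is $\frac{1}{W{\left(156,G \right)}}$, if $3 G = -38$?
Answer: $\frac{1}{495} \approx 0.0020202$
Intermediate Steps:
$G = - \frac{38}{3}$ ($G = \frac{1}{3} \left(-38\right) = - \frac{38}{3} \approx -12.667$)
$W{\left(q,E \right)} = 27 + 3 q$ ($W{\left(q,E \right)} = 3 \left(\left(-2 + q\right) + 11\right) = 3 \left(9 + q\right) = 27 + 3 q$)
$\frac{1}{W{\left(156,G \right)}} = \frac{1}{27 + 3 \cdot 156} = \frac{1}{27 + 468} = \frac{1}{495}$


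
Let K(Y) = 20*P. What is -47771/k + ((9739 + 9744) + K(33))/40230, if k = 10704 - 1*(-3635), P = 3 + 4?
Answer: -546817711/192285990 ≈ -2.8438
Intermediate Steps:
P = 7
K(Y) = 140 (K(Y) = 20*7 = 140)
k = 14339 (k = 10704 + 3635 = 14339)
-47771/k + ((9739 + 9744) + K(33))/40230 = -47771/14339 + ((9739 + 9744) + 140)/40230 = -47771*1/14339 + (19483 + 140)*(1/40230) = -47771/14339 + 19623*(1/40230) = -47771/14339 + 6541/13410 = -546817711/192285990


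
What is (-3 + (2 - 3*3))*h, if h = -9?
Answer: 90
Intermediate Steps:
(-3 + (2 - 3*3))*h = (-3 + (2 - 3*3))*(-9) = (-3 + (2 - 9))*(-9) = (-3 - 7)*(-9) = -10*(-9) = 90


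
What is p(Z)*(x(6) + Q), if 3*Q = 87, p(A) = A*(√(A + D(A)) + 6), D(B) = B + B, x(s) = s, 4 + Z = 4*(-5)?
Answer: -5040 - 5040*I*√2 ≈ -5040.0 - 7127.6*I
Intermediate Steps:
Z = -24 (Z = -4 + 4*(-5) = -4 - 20 = -24)
D(B) = 2*B
p(A) = A*(6 + √3*√A) (p(A) = A*(√(A + 2*A) + 6) = A*(√(3*A) + 6) = A*(√3*√A + 6) = A*(6 + √3*√A))
Q = 29 (Q = (⅓)*87 = 29)
p(Z)*(x(6) + Q) = (-24*(6 + √3*√(-24)))*(6 + 29) = -24*(6 + √3*(2*I*√6))*35 = -24*(6 + 6*I*√2)*35 = (-144 - 144*I*√2)*35 = -5040 - 5040*I*√2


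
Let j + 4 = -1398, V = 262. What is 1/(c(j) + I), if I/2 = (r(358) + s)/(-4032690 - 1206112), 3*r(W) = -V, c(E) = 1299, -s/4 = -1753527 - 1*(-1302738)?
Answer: 7858203/10202396491 ≈ 0.00077023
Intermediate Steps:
s = 1803156 (s = -4*(-1753527 - 1*(-1302738)) = -4*(-1753527 + 1302738) = -4*(-450789) = 1803156)
j = -1402 (j = -4 - 1398 = -1402)
r(W) = -262/3 (r(W) = (-1*262)/3 = (⅓)*(-262) = -262/3)
I = -5409206/7858203 (I = 2*((-262/3 + 1803156)/(-4032690 - 1206112)) = 2*((5409206/3)/(-5238802)) = 2*((5409206/3)*(-1/5238802)) = 2*(-2704603/7858203) = -5409206/7858203 ≈ -0.68835)
1/(c(j) + I) = 1/(1299 - 5409206/7858203) = 1/(10202396491/7858203) = 7858203/10202396491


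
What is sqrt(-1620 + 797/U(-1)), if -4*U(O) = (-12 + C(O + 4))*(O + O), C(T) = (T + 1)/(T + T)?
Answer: I*sqrt(508827)/17 ≈ 41.96*I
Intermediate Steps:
C(T) = (1 + T)/(2*T) (C(T) = (1 + T)/((2*T)) = (1 + T)*(1/(2*T)) = (1 + T)/(2*T))
U(O) = -O*(-12 + (5 + O)/(2*(4 + O)))/2 (U(O) = -(-12 + (1 + (O + 4))/(2*(O + 4)))*(O + O)/4 = -(-12 + (1 + (4 + O))/(2*(4 + O)))*2*O/4 = -(-12 + (5 + O)/(2*(4 + O)))*2*O/4 = -O*(-12 + (5 + O)/(2*(4 + O)))/2)
sqrt(-1620 + 797/U(-1)) = sqrt(-1620 + 797/(((1/4)*(-1)*(91 + 23*(-1))/(4 - 1)))) = sqrt(-1620 + 797/(((1/4)*(-1)*(91 - 23)/3))) = sqrt(-1620 + 797/(((1/4)*(-1)*(1/3)*68))) = sqrt(-1620 + 797/(-17/3)) = sqrt(-1620 + 797*(-3/17)) = sqrt(-1620 - 2391/17) = sqrt(-29931/17) = I*sqrt(508827)/17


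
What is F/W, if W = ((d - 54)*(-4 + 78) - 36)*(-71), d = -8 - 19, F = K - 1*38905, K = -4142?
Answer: -4783/47570 ≈ -0.10055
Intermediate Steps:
F = -43047 (F = -4142 - 1*38905 = -4142 - 38905 = -43047)
d = -27
W = 428130 (W = ((-27 - 54)*(-4 + 78) - 36)*(-71) = (-81*74 - 36)*(-71) = (-5994 - 36)*(-71) = -6030*(-71) = 428130)
F/W = -43047/428130 = -43047*1/428130 = -4783/47570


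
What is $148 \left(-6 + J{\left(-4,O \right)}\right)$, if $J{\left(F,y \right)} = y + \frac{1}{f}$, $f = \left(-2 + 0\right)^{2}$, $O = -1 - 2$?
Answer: $-1295$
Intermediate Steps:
$O = -3$ ($O = -1 - 2 = -3$)
$f = 4$ ($f = \left(-2\right)^{2} = 4$)
$J{\left(F,y \right)} = \frac{1}{4} + y$ ($J{\left(F,y \right)} = y + \frac{1}{4} = \frac{1}{4} + y$)
$148 \left(-6 + J{\left(-4,O \right)}\right) = 148 \left(-6 + \left(\frac{1}{4} - 3\right)\right) = 148 \left(-6 - \frac{11}{4}\right) = 148 \left(- \frac{35}{4}\right) = -1295$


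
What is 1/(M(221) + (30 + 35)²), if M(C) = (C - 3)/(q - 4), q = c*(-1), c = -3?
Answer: 1/4007 ≈ 0.00024956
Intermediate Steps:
q = 3 (q = -3*(-1) = 3)
M(C) = 3 - C (M(C) = (C - 3)/(3 - 4) = (-3 + C)/(-1) = -(-3 + C) = 3 - C)
1/(M(221) + (30 + 35)²) = 1/((3 - 1*221) + (30 + 35)²) = 1/((3 - 221) + 65²) = 1/(-218 + 4225) = 1/4007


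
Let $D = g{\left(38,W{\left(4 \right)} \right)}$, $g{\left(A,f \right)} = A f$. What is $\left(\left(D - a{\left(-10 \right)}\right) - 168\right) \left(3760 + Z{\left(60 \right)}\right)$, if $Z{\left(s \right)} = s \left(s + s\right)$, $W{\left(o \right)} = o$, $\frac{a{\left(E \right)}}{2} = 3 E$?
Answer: $482240$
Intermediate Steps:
$a{\left(E \right)} = 6 E$ ($a{\left(E \right)} = 2 \cdot 3 E = 6 E$)
$D = 152$ ($D = 38 \cdot 4 = 152$)
$Z{\left(s \right)} = 2 s^{2}$ ($Z{\left(s \right)} = s 2 s = 2 s^{2}$)
$\left(\left(D - a{\left(-10 \right)}\right) - 168\right) \left(3760 + Z{\left(60 \right)}\right) = \left(\left(152 - 6 \left(-10\right)\right) - 168\right) \left(3760 + 2 \cdot 60^{2}\right) = \left(\left(152 - -60\right) - 168\right) \left(3760 + 2 \cdot 3600\right) = \left(\left(152 + 60\right) - 168\right) \left(3760 + 7200\right) = \left(212 - 168\right) 10960 = 44 \cdot 10960 = 482240$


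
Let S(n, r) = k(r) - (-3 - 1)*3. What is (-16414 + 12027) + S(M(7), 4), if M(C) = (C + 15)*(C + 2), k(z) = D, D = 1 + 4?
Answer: -4370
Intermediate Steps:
D = 5
k(z) = 5
M(C) = (2 + C)*(15 + C) (M(C) = (15 + C)*(2 + C) = (2 + C)*(15 + C))
S(n, r) = 17 (S(n, r) = 5 - (-3 - 1)*3 = 5 - (-4)*3 = 5 - 1*(-12) = 5 + 12 = 17)
(-16414 + 12027) + S(M(7), 4) = (-16414 + 12027) + 17 = -4387 + 17 = -4370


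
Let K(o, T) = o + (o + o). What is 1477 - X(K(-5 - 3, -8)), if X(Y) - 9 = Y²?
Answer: 892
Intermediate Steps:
K(o, T) = 3*o (K(o, T) = o + 2*o = 3*o)
X(Y) = 9 + Y²
1477 - X(K(-5 - 3, -8)) = 1477 - (9 + (3*(-5 - 3))²) = 1477 - (9 + (3*(-8))²) = 1477 - (9 + (-24)²) = 1477 - (9 + 576) = 1477 - 1*585 = 1477 - 585 = 892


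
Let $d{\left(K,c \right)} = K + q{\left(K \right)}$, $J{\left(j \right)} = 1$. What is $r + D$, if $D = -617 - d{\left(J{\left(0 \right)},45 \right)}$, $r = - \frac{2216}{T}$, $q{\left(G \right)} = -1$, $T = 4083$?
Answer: $- \frac{2521427}{4083} \approx -617.54$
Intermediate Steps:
$r = - \frac{2216}{4083} \approx -0.54274$
$d{\left(K,c \right)} = -1 + K$ ($d{\left(K,c \right)} = K - 1 = -1 + K$)
$D = -617$ ($D = -617 - \left(-1 + 1\right) = -617 - 0 = -617 + 0 = -617$)
$r + D = - \frac{2216}{4083} - 617 = - \frac{2521427}{4083}$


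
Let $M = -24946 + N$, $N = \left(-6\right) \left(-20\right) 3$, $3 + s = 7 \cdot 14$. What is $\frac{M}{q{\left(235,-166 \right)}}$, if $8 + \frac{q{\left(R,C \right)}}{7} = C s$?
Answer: $\frac{12293}{55223} \approx 0.22261$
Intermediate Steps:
$s = 95$ ($s = -3 + 7 \cdot 14 = -3 + 98 = 95$)
$N = 360$ ($N = 120 \cdot 3 = 360$)
$q{\left(R,C \right)} = -56 + 665 C$ ($q{\left(R,C \right)} = -56 + 7 C 95 = -56 + 7 \cdot 95 C = -56 + 665 C$)
$M = -24586$ ($M = -24946 + 360 = -24586$)
$\frac{M}{q{\left(235,-166 \right)}} = - \frac{24586}{-56 + 665 \left(-166\right)} = - \frac{24586}{-56 - 110390} = - \frac{24586}{-110446} = \left(-24586\right) \left(- \frac{1}{110446}\right) = \frac{12293}{55223}$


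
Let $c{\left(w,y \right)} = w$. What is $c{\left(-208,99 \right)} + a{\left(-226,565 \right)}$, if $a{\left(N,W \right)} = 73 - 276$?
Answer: $-411$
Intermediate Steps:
$a{\left(N,W \right)} = -203$ ($a{\left(N,W \right)} = 73 - 276 = -203$)
$c{\left(-208,99 \right)} + a{\left(-226,565 \right)} = -208 - 203 = -411$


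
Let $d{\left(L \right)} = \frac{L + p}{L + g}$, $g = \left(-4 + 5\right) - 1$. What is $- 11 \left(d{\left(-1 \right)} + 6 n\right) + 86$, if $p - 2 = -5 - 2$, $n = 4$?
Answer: $-244$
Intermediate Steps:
$g = 0$ ($g = 1 - 1 = 0$)
$p = -5$ ($p = 2 - 7 = -5$)
$d{\left(L \right)} = \frac{-5 + L}{L}$ ($d{\left(L \right)} = \frac{L - 5}{L + 0} = \frac{-5 + L}{L}$)
$- 11 \left(d{\left(-1 \right)} + 6 n\right) + 86 = - 11 \left(\frac{-5 - 1}{-1} + 6 \cdot 4\right) + 86 = - 11 \left(\left(-1\right) \left(-6\right) + 24\right) + 86 = - 11 \left(6 + 24\right) + 86 = \left(-11\right) 30 + 86 = -330 + 86 = -244$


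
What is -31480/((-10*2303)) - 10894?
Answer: -25085734/2303 ≈ -10893.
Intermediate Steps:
-31480/((-10*2303)) - 10894 = -31480/(-23030) - 10894 = -31480*(-1/23030) - 10894 = 3148/2303 - 10894 = -25085734/2303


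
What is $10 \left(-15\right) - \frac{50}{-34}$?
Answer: $- \frac{2525}{17} \approx -148.53$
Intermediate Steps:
$10 \left(-15\right) - \frac{50}{-34} = -150 - - \frac{25}{17} = -150 + \frac{25}{17} = - \frac{2525}{17}$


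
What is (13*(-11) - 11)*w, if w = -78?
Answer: 12012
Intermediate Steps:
(13*(-11) - 11)*w = (13*(-11) - 11)*(-78) = (-143 - 11)*(-78) = -154*(-78) = 12012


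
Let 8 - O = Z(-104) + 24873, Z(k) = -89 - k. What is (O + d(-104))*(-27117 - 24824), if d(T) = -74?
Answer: 1296135714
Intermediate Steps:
O = -24880 (O = 8 - ((-89 - 1*(-104)) + 24873) = 8 - ((-89 + 104) + 24873) = 8 - (15 + 24873) = 8 - 1*24888 = 8 - 24888 = -24880)
(O + d(-104))*(-27117 - 24824) = (-24880 - 74)*(-27117 - 24824) = -24954*(-51941) = 1296135714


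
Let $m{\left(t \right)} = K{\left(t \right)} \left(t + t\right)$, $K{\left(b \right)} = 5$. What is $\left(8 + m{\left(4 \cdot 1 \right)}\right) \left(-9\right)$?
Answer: $-432$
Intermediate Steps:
$m{\left(t \right)} = 10 t$ ($m{\left(t \right)} = 5 \left(t + t\right) = 5 \cdot 2 t = 10 t$)
$\left(8 + m{\left(4 \cdot 1 \right)}\right) \left(-9\right) = \left(8 + 10 \cdot 4 \cdot 1\right) \left(-9\right) = \left(8 + 10 \cdot 4\right) \left(-9\right) = \left(8 + 40\right) \left(-9\right) = 48 \left(-9\right) = -432$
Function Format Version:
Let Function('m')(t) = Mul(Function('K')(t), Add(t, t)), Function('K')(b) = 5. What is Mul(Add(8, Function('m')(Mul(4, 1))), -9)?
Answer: -432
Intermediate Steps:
Function('m')(t) = Mul(10, t) (Function('m')(t) = Mul(5, Add(t, t)) = Mul(5, Mul(2, t)) = Mul(10, t))
Mul(Add(8, Function('m')(Mul(4, 1))), -9) = Mul(Add(8, Mul(10, Mul(4, 1))), -9) = Mul(Add(8, Mul(10, 4)), -9) = Mul(Add(8, 40), -9) = Mul(48, -9) = -432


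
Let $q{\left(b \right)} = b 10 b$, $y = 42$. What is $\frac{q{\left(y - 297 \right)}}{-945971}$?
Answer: $- \frac{650250}{945971} \approx -0.68739$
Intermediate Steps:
$q{\left(b \right)} = 10 b^{2}$ ($q{\left(b \right)} = 10 b b = 10 b^{2}$)
$\frac{q{\left(y - 297 \right)}}{-945971} = \frac{10 \left(42 - 297\right)^{2}}{-945971} = 10 \left(-255\right)^{2} \left(- \frac{1}{945971}\right) = 10 \cdot 65025 \left(- \frac{1}{945971}\right) = 650250 \left(- \frac{1}{945971}\right) = - \frac{650250}{945971}$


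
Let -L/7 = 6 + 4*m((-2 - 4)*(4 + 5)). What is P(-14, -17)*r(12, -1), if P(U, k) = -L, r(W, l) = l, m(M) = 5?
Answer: -182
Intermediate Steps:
L = -182 (L = -7*(6 + 4*5) = -7*(6 + 20) = -7*26 = -182)
P(U, k) = 182 (P(U, k) = -1*(-182) = 182)
P(-14, -17)*r(12, -1) = 182*(-1) = -182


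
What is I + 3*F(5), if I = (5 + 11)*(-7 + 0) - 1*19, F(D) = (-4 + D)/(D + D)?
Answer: -1307/10 ≈ -130.70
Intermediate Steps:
F(D) = (-4 + D)/(2*D) (F(D) = (-4 + D)/((2*D)) = (-4 + D)*(1/(2*D)) = (-4 + D)/(2*D))
I = -131 (I = 16*(-7) - 19 = -112 - 19 = -131)
I + 3*F(5) = -131 + 3*((½)*(-4 + 5)/5) = -131 + 3*((½)*(⅕)*1) = -131 + 3*(⅒) = -131 + 3/10 = -1307/10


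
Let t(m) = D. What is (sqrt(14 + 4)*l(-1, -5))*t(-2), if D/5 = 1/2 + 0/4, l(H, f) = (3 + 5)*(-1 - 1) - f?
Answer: -165*sqrt(2)/2 ≈ -116.67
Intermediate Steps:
l(H, f) = -16 - f (l(H, f) = 8*(-2) - f = -16 - f)
D = 5/2 (D = 5*(1/2 + 0/4) = 5*(1*(1/2) + 0*(1/4)) = 5*(1/2 + 0) = 5*(1/2) = 5/2 ≈ 2.5000)
t(m) = 5/2
(sqrt(14 + 4)*l(-1, -5))*t(-2) = (sqrt(14 + 4)*(-16 - 1*(-5)))*(5/2) = (sqrt(18)*(-16 + 5))*(5/2) = ((3*sqrt(2))*(-11))*(5/2) = -33*sqrt(2)*(5/2) = -165*sqrt(2)/2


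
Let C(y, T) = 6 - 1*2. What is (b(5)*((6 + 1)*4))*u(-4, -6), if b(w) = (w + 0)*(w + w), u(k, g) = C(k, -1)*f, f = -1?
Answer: -5600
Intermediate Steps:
C(y, T) = 4 (C(y, T) = 6 - 2 = 4)
u(k, g) = -4 (u(k, g) = 4*(-1) = -4)
b(w) = 2*w**2 (b(w) = w*(2*w) = 2*w**2)
(b(5)*((6 + 1)*4))*u(-4, -6) = ((2*5**2)*((6 + 1)*4))*(-4) = ((2*25)*(7*4))*(-4) = (50*28)*(-4) = 1400*(-4) = -5600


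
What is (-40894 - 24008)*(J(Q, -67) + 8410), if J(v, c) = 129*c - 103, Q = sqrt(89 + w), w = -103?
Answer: 21807072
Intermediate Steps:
Q = I*sqrt(14) (Q = sqrt(89 - 103) = sqrt(-14) = I*sqrt(14) ≈ 3.7417*I)
J(v, c) = -103 + 129*c
(-40894 - 24008)*(J(Q, -67) + 8410) = (-40894 - 24008)*((-103 + 129*(-67)) + 8410) = -64902*((-103 - 8643) + 8410) = -64902*(-8746 + 8410) = -64902*(-336) = 21807072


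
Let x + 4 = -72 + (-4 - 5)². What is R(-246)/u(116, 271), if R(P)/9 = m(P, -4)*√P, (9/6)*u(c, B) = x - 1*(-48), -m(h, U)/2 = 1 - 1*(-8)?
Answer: -243*I*√246/53 ≈ -71.911*I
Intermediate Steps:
m(h, U) = -18 (m(h, U) = -2*(1 - 1*(-8)) = -2*(1 + 8) = -2*9 = -18)
x = 5 (x = -4 + (-72 + (-4 - 5)²) = -4 + (-72 + (-9)²) = -4 + (-72 + 81) = -4 + 9 = 5)
u(c, B) = 106/3 (u(c, B) = 2*(5 - 1*(-48))/3 = 2*(5 + 48)/3 = (⅔)*53 = 106/3)
R(P) = -162*√P (R(P) = 9*(-18*√P) = -162*√P)
R(-246)/u(116, 271) = (-162*I*√246)/(106/3) = -162*I*√246*(3/106) = -243*I*√246/53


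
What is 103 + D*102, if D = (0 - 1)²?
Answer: 205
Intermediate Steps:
D = 1 (D = (-1)² = 1)
103 + D*102 = 103 + 1*102 = 103 + 102 = 205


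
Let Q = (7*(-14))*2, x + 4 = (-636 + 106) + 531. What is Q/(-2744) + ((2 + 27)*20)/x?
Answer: -8117/42 ≈ -193.26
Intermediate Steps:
x = -3 (x = -4 + ((-636 + 106) + 531) = -4 + (-530 + 531) = -4 + 1 = -3)
Q = -196 (Q = -98*2 = -196)
Q/(-2744) + ((2 + 27)*20)/x = -196/(-2744) + ((2 + 27)*20)/(-3) = -196*(-1/2744) + (29*20)*(-⅓) = 1/14 + 580*(-⅓) = 1/14 - 580/3 = -8117/42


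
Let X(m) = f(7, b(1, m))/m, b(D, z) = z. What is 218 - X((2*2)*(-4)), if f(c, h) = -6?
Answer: 1741/8 ≈ 217.63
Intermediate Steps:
X(m) = -6/m
218 - X((2*2)*(-4)) = 218 - (-6)/((2*2)*(-4)) = 218 - (-6)/(4*(-4)) = 218 - (-6)/(-16) = 218 - (-6)*(-1)/16 = 218 - 1*3/8 = 218 - 3/8 = 1741/8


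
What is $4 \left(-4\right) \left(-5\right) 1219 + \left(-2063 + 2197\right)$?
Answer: $97654$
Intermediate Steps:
$4 \left(-4\right) \left(-5\right) 1219 + \left(-2063 + 2197\right) = \left(-16\right) \left(-5\right) 1219 + 134 = 80 \cdot 1219 + 134 = 97520 + 134 = 97654$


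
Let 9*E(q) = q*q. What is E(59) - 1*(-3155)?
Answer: 31876/9 ≈ 3541.8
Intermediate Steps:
E(q) = q**2/9 (E(q) = (q*q)/9 = q**2/9)
E(59) - 1*(-3155) = (1/9)*59**2 - 1*(-3155) = (1/9)*3481 + 3155 = 3481/9 + 3155 = 31876/9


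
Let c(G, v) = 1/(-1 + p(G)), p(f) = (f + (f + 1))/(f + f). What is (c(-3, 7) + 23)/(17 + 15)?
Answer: 17/32 ≈ 0.53125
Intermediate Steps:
p(f) = (1 + 2*f)/(2*f) (p(f) = (f + (1 + f))/((2*f)) = (1 + 2*f)*(1/(2*f)) = (1 + 2*f)/(2*f))
c(G, v) = 1/(-1 + (1/2 + G)/G)
(c(-3, 7) + 23)/(17 + 15) = (2*(-3) + 23)/(17 + 15) = (-6 + 23)/32 = (1/32)*17 = 17/32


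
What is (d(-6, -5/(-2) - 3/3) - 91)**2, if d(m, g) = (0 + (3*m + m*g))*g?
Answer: 69169/4 ≈ 17292.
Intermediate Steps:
d(m, g) = g*(3*m + g*m) (d(m, g) = (0 + (3*m + g*m))*g = (3*m + g*m)*g = g*(3*m + g*m))
(d(-6, -5/(-2) - 3/3) - 91)**2 = ((-5/(-2) - 3/3)*(-6)*(3 + (-5/(-2) - 3/3)) - 91)**2 = ((-5*(-1/2) - 3*1/3)*(-6)*(3 + (-5*(-1/2) - 3*1/3)) - 91)**2 = ((5/2 - 1)*(-6)*(3 + (5/2 - 1)) - 91)**2 = ((3/2)*(-6)*(3 + 3/2) - 91)**2 = ((3/2)*(-6)*(9/2) - 91)**2 = (-81/2 - 91)**2 = (-263/2)**2 = 69169/4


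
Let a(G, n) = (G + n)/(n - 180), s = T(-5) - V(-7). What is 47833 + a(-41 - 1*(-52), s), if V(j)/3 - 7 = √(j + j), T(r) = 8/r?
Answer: 49235477631/1029319 + 14325*I*√14/1029319 ≈ 47833.0 + 0.052073*I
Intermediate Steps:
V(j) = 21 + 3*√2*√j (V(j) = 21 + 3*√(j + j) = 21 + 3*√(2*j) = 21 + 3*(√2*√j) = 21 + 3*√2*√j)
s = -113/5 - 3*I*√14 (s = 8/(-5) - (21 + 3*√2*√(-7)) = 8*(-⅕) - (21 + 3*√2*(I*√7)) = -8/5 - (21 + 3*I*√14) = -8/5 + (-21 - 3*I*√14) = -113/5 - 3*I*√14 ≈ -22.6 - 11.225*I)
a(G, n) = (G + n)/(-180 + n)
47833 + a(-41 - 1*(-52), s) = 47833 + ((-41 - 1*(-52)) + (-113/5 - 3*I*√14))/(-180 + (-113/5 - 3*I*√14)) = 47833 + ((-41 + 52) + (-113/5 - 3*I*√14))/(-1013/5 - 3*I*√14) = 47833 + (11 + (-113/5 - 3*I*√14))/(-1013/5 - 3*I*√14) = 47833 + (-58/5 - 3*I*√14)/(-1013/5 - 3*I*√14)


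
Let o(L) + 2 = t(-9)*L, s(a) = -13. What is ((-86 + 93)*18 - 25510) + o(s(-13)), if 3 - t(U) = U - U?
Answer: -25425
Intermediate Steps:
t(U) = 3 (t(U) = 3 - (U - U) = 3 - 1*0 = 3 + 0 = 3)
o(L) = -2 + 3*L
((-86 + 93)*18 - 25510) + o(s(-13)) = ((-86 + 93)*18 - 25510) + (-2 + 3*(-13)) = (7*18 - 25510) + (-2 - 39) = (126 - 25510) - 41 = -25384 - 41 = -25425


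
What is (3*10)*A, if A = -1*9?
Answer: -270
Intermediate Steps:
A = -9
(3*10)*A = (3*10)*(-9) = 30*(-9) = -270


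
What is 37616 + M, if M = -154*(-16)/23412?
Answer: 220167064/5853 ≈ 37616.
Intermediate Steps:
M = 616/5853 (M = 2464*(1/23412) = 616/5853 ≈ 0.10525)
37616 + M = 37616 + 616/5853 = 220167064/5853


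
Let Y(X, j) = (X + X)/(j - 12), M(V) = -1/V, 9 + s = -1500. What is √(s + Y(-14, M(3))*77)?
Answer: 3*I*√202945/37 ≈ 36.527*I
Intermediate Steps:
s = -1509 (s = -9 - 1500 = -1509)
Y(X, j) = 2*X/(-12 + j) (Y(X, j) = (2*X)/(-12 + j) = 2*X/(-12 + j))
√(s + Y(-14, M(3))*77) = √(-1509 + (2*(-14)/(-12 - 1/3))*77) = √(-1509 + (2*(-14)/(-12 - 1*⅓))*77) = √(-1509 + (2*(-14)/(-12 - ⅓))*77) = √(-1509 + (2*(-14)/(-37/3))*77) = √(-1509 + (2*(-14)*(-3/37))*77) = √(-1509 + (84/37)*77) = √(-1509 + 6468/37) = √(-49365/37) = 3*I*√202945/37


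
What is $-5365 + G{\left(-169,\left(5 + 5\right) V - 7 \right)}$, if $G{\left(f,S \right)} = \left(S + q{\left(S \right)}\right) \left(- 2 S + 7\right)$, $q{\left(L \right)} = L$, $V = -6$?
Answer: $-24259$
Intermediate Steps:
$G{\left(f,S \right)} = 2 S \left(7 - 2 S\right)$ ($G{\left(f,S \right)} = \left(S + S\right) \left(- 2 S + 7\right) = 2 S \left(7 - 2 S\right)$)
$-5365 + G{\left(-169,\left(5 + 5\right) V - 7 \right)} = -5365 + 2 \left(\left(5 + 5\right) \left(-6\right) - 7\right) \left(7 - 2 \left(\left(5 + 5\right) \left(-6\right) - 7\right)\right) = -5365 + 2 \left(10 \left(-6\right) - 7\right) \left(7 - 2 \left(10 \left(-6\right) - 7\right)\right) = -5365 + 2 \left(-60 - 7\right) \left(7 - 2 \left(-60 - 7\right)\right) = -5365 + 2 \left(-67\right) \left(7 - -134\right) = -5365 + 2 \left(-67\right) \left(7 + 134\right) = -5365 + 2 \left(-67\right) 141 = -5365 - 18894 = -24259$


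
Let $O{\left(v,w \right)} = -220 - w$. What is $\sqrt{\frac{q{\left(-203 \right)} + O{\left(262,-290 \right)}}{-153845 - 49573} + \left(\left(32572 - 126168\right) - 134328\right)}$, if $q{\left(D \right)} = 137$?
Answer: $\frac{i \sqrt{116435068001142}}{22602} \approx 477.41 i$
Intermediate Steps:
$\sqrt{\frac{q{\left(-203 \right)} + O{\left(262,-290 \right)}}{-153845 - 49573} + \left(\left(32572 - 126168\right) - 134328\right)} = \sqrt{\frac{137 - -70}{-153845 - 49573} + \left(\left(32572 - 126168\right) - 134328\right)} = \sqrt{\frac{137 + \left(-220 + 290\right)}{-203418} - 227924} = \sqrt{\left(137 + 70\right) \left(- \frac{1}{203418}\right) - 227924} = \sqrt{207 \left(- \frac{1}{203418}\right) - 227924} = \sqrt{- \frac{23}{22602} - 227924} = \sqrt{- \frac{5151538271}{22602}} = \frac{i \sqrt{116435068001142}}{22602}$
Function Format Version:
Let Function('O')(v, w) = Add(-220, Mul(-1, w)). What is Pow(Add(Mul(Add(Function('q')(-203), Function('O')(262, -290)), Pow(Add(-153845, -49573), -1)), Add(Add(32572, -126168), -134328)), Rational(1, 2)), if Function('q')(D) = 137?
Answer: Mul(Rational(1, 22602), I, Pow(116435068001142, Rational(1, 2))) ≈ Mul(477.41, I)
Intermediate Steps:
Pow(Add(Mul(Add(Function('q')(-203), Function('O')(262, -290)), Pow(Add(-153845, -49573), -1)), Add(Add(32572, -126168), -134328)), Rational(1, 2)) = Pow(Add(Mul(Add(137, Add(-220, Mul(-1, -290))), Pow(Add(-153845, -49573), -1)), Add(Add(32572, -126168), -134328)), Rational(1, 2)) = Pow(Add(Mul(Add(137, Add(-220, 290)), Pow(-203418, -1)), Add(-93596, -134328)), Rational(1, 2)) = Pow(Add(Mul(Add(137, 70), Rational(-1, 203418)), -227924), Rational(1, 2)) = Pow(Add(Mul(207, Rational(-1, 203418)), -227924), Rational(1, 2)) = Pow(Add(Rational(-23, 22602), -227924), Rational(1, 2)) = Pow(Rational(-5151538271, 22602), Rational(1, 2)) = Mul(Rational(1, 22602), I, Pow(116435068001142, Rational(1, 2)))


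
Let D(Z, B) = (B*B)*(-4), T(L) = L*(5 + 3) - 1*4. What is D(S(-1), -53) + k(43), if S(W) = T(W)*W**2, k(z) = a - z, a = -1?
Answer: -11280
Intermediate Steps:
T(L) = -4 + 8*L (T(L) = L*8 - 4 = 8*L - 4 = -4 + 8*L)
k(z) = -1 - z
S(W) = W**2*(-4 + 8*W) (S(W) = (-4 + 8*W)*W**2 = W**2*(-4 + 8*W))
D(Z, B) = -4*B**2 (D(Z, B) = B**2*(-4) = -4*B**2)
D(S(-1), -53) + k(43) = -4*(-53)**2 + (-1 - 1*43) = -4*2809 + (-1 - 43) = -11236 - 44 = -11280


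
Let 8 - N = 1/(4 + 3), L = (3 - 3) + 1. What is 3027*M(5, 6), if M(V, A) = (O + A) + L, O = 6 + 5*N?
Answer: 1107882/7 ≈ 1.5827e+5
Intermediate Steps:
L = 1 (L = 0 + 1 = 1)
N = 55/7 (N = 8 - 1/(4 + 3) = 8 - 1/7 = 55/7 ≈ 7.8571)
O = 317/7 (O = 6 + 5*(55/7) = 6 + 275/7 = 317/7 ≈ 45.286)
M(V, A) = 324/7 + A (M(V, A) = (317/7 + A) + 1 = 324/7 + A)
3027*M(5, 6) = 3027*(324/7 + 6) = 3027*(366/7) = 1107882/7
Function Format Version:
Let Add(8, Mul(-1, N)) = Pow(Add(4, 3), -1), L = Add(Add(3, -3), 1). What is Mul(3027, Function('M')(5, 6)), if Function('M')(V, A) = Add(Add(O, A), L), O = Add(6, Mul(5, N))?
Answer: Rational(1107882, 7) ≈ 1.5827e+5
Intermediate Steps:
L = 1 (L = Add(0, 1) = 1)
N = Rational(55, 7) (N = Add(8, Mul(-1, Pow(Add(4, 3), -1))) = Add(8, Mul(-1, Pow(7, -1))) = Add(8, Mul(-1, Rational(1, 7))) = Add(8, Rational(-1, 7)) = Rational(55, 7) ≈ 7.8571)
O = Rational(317, 7) (O = Add(6, Mul(5, Rational(55, 7))) = Add(6, Rational(275, 7)) = Rational(317, 7) ≈ 45.286)
Function('M')(V, A) = Add(Rational(324, 7), A) (Function('M')(V, A) = Add(Add(Rational(317, 7), A), 1) = Add(Rational(324, 7), A))
Mul(3027, Function('M')(5, 6)) = Mul(3027, Add(Rational(324, 7), 6)) = Mul(3027, Rational(366, 7)) = Rational(1107882, 7)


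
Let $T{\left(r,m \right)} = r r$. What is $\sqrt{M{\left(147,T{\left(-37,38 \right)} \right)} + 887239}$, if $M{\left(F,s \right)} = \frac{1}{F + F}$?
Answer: $\frac{\sqrt{1565089602}}{42} \approx 941.93$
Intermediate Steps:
$T{\left(r,m \right)} = r^{2}$
$M{\left(F,s \right)} = \frac{1}{2 F}$
$\sqrt{M{\left(147,T{\left(-37,38 \right)} \right)} + 887239} = \sqrt{\frac{1}{2 \cdot 147} + 887239} = \sqrt{\frac{1}{2} \cdot \frac{1}{147} + 887239} = \sqrt{\frac{1}{294} + 887239} = \sqrt{\frac{260848267}{294}} = \frac{\sqrt{1565089602}}{42}$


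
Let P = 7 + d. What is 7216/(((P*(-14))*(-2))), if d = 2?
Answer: 1804/63 ≈ 28.635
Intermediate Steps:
P = 9 (P = 7 + 2 = 9)
7216/(((P*(-14))*(-2))) = 7216/(((9*(-14))*(-2))) = 7216/((-126*(-2))) = 7216/252 = 7216*(1/252) = 1804/63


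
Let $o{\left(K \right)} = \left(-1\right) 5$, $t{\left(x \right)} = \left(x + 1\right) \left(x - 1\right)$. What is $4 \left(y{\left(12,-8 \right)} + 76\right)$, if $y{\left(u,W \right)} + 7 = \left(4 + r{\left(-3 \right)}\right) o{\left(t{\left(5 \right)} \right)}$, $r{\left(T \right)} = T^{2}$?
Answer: $16$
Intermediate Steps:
$t{\left(x \right)} = \left(1 + x\right) \left(-1 + x\right)$
$o{\left(K \right)} = -5$
$y{\left(u,W \right)} = -72$ ($y{\left(u,W \right)} = -7 + \left(4 + \left(-3\right)^{2}\right) \left(-5\right) = -7 + \left(4 + 9\right) \left(-5\right) = -7 + 13 \left(-5\right) = -7 - 65 = -72$)
$4 \left(y{\left(12,-8 \right)} + 76\right) = 4 \left(-72 + 76\right) = 4 \cdot 4 = 16$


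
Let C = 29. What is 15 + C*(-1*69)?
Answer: -1986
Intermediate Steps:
15 + C*(-1*69) = 15 + 29*(-1*69) = 15 + 29*(-69) = 15 - 2001 = -1986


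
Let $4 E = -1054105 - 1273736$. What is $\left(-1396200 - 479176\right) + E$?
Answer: $- \frac{9829345}{4} \approx -2.4573 \cdot 10^{6}$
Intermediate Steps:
$E = - \frac{2327841}{4}$ ($E = \frac{-1054105 - 1273736}{4} = \frac{1}{4} \left(-2327841\right) = - \frac{2327841}{4} \approx -5.8196 \cdot 10^{5}$)
$\left(-1396200 - 479176\right) + E = \left(-1396200 - 479176\right) - \frac{2327841}{4} = -1875376 - \frac{2327841}{4} = - \frac{9829345}{4}$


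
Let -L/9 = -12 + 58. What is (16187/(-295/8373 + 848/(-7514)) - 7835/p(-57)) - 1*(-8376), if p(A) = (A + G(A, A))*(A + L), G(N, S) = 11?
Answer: -10186977674925335/100930346022 ≈ -1.0093e+5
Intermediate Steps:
L = -414 (L = -9*(-12 + 58) = -9*46 = -414)
p(A) = (-414 + A)*(11 + A) (p(A) = (A + 11)*(A - 414) = (11 + A)*(-414 + A) = (-414 + A)*(11 + A))
(16187/(-295/8373 + 848/(-7514)) - 7835/p(-57)) - 1*(-8376) = (16187/(-295/8373 + 848/(-7514)) - 7835/(-4554 + (-57)**2 - 403*(-57))) - 1*(-8376) = (16187/(-295*1/8373 + 848*(-1/7514)) - 7835/(-4554 + 3249 + 22971)) + 8376 = (16187/(-295/8373 - 424/3757) - 7835/21666) + 8376 = (16187/(-4658467/31457361) - 7835*1/21666) + 8376 = (16187*(-31457361/4658467) - 7835/21666) + 8376 = (-509200302507/4658467 - 7835/21666) + 8376 = -11032370253205607/100930346022 + 8376 = -10186977674925335/100930346022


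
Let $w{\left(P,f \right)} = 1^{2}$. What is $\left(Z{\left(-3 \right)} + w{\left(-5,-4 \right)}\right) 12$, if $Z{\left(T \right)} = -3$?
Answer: $-24$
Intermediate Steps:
$w{\left(P,f \right)} = 1$
$\left(Z{\left(-3 \right)} + w{\left(-5,-4 \right)}\right) 12 = \left(-3 + 1\right) 12 = \left(-2\right) 12 = -24$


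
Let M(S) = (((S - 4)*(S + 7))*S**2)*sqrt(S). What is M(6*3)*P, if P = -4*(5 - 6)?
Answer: 1360800*sqrt(2) ≈ 1.9245e+6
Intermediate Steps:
P = 4 (P = -4*(-1) = 4)
M(S) = S**(5/2)*(-4 + S)*(7 + S) (M(S) = (((-4 + S)*(7 + S))*S**2)*sqrt(S) = (S**2*(-4 + S)*(7 + S))*sqrt(S) = S**(5/2)*(-4 + S)*(7 + S))
M(6*3)*P = ((6*3)**(5/2)*(-28 + (6*3)**2 + 3*(6*3)))*4 = (18**(5/2)*(-28 + 18**2 + 3*18))*4 = ((972*sqrt(2))*(-28 + 324 + 54))*4 = ((972*sqrt(2))*350)*4 = (340200*sqrt(2))*4 = 1360800*sqrt(2)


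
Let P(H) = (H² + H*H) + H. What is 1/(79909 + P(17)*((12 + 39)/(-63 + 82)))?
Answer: 19/1548616 ≈ 1.2269e-5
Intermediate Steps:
P(H) = H + 2*H² (P(H) = (H² + H²) + H = 2*H² + H = H + 2*H²)
1/(79909 + P(17)*((12 + 39)/(-63 + 82))) = 1/(79909 + (17*(1 + 2*17))*((12 + 39)/(-63 + 82))) = 1/(79909 + (17*(1 + 34))*(51/19)) = 1/(79909 + (17*35)*(51*(1/19))) = 1/(79909 + 595*(51/19)) = 1/(79909 + 30345/19) = 1/(1548616/19) = 19/1548616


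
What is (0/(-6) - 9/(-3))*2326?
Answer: 6978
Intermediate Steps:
(0/(-6) - 9/(-3))*2326 = (0*(-⅙) - 9*(-⅓))*2326 = (0 + 3)*2326 = 3*2326 = 6978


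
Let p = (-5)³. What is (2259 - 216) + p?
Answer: 1918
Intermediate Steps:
p = -125
(2259 - 216) + p = (2259 - 216) - 125 = 2043 - 125 = 1918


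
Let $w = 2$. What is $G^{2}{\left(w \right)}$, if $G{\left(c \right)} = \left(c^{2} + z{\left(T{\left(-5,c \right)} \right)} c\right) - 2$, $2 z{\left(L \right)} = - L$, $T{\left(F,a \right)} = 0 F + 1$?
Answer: $1$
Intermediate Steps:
$T{\left(F,a \right)} = 1$ ($T{\left(F,a \right)} = 0 + 1 = 1$)
$z{\left(L \right)} = - \frac{L}{2}$ ($z{\left(L \right)} = \frac{\left(-1\right) L}{2} = - \frac{L}{2}$)
$G{\left(c \right)} = -2 + c^{2} - \frac{c}{2}$ ($G{\left(c \right)} = \left(c^{2} + \left(- \frac{1}{2}\right) 1 c\right) - 2 = \left(c^{2} - \frac{c}{2}\right) - 2 = -2 + c^{2} - \frac{c}{2}$)
$G^{2}{\left(w \right)} = \left(-2 + 2^{2} - 1\right)^{2} = \left(-2 + 4 - 1\right)^{2} = 1^{2} = 1$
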